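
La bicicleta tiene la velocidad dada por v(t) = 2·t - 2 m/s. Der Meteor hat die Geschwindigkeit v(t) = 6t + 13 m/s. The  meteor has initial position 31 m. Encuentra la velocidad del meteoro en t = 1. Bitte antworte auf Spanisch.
Usando v(t) = 6·t + 13 y sustituyendo t = 1, encontramos v = 19.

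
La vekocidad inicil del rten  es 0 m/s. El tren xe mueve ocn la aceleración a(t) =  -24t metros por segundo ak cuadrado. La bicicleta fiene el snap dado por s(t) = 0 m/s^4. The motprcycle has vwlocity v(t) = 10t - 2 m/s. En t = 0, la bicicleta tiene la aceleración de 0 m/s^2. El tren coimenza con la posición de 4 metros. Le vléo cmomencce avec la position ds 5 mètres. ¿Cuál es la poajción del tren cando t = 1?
Para resolver esto, necesitamos tomar 2 antiderivadas de nuestra ecuación de la aceleración a(t) = -24·t. Integrando la aceleración y usando la condición inicial v(0) = 0, obtenemos v(t) = -12·t^2. Integrando la velocidad y usando la condición inicial x(0) = 4, obtenemos x(t) = 4 - 4·t^3. Tenemos la posición x(t) = 4 - 4·t^3. Sustituyendo t = 1: x(1) = 0.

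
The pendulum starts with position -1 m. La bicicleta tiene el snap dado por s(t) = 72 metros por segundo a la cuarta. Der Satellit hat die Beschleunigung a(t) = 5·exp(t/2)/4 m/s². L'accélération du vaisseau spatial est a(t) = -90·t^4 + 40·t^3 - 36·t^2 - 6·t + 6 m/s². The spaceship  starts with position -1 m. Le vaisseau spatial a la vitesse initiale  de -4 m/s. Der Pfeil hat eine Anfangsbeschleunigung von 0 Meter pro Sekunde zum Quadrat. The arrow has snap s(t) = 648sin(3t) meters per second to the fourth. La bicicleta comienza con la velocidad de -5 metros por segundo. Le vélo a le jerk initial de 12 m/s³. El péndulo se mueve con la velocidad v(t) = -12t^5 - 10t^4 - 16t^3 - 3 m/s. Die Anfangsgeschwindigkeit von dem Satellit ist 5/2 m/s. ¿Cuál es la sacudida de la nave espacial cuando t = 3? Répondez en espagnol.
Partiendo de la aceleración a(t) = -90·t^4 + 40·t^3 - 36·t^2 - 6·t + 6, tomamos 1 derivada. Tomando d/dt de a(t), encontramos j(t) = -360·t^3 + 120·t^2 - 72·t - 6. Tenemos la sacudida j(t) = -360·t^3 + 120·t^2 - 72·t - 6. Sustituyendo t = 3: j(3) = -8862.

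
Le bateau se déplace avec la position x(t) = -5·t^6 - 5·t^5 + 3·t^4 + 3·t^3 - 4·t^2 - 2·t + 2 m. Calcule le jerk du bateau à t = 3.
En partant de la position x(t) = -5·t^6 - 5·t^5 + 3·t^4 + 3·t^3 - 4·t^2 - 2·t + 2, nous prenons 3 dérivées. En prenant d/dt de x(t), nous trouvons v(t) = -30·t^5 - 25·t^4 + 12·t^3 + 9·t^2 - 8·t - 2. La dérivée de la vitesse donne l'accélération: a(t) = -150·t^4 - 100·t^3 + 36·t^2 + 18·t - 8. En dérivant l'accélération, nous obtenons le jerk: j(t) = -600·t^3 - 300·t^2 + 72·t + 18. En utilisant j(t) = -600·t^3 - 300·t^2 + 72·t + 18 et en substituant t = 3, nous trouvons j = -18666.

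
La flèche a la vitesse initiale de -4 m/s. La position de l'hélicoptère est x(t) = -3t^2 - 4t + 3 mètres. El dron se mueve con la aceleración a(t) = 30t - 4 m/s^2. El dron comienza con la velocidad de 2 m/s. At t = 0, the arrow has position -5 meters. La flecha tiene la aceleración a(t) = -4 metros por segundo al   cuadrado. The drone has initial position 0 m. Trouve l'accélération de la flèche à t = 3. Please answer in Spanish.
De la ecuación de la aceleración a(t) = -4, sustituimos t = 3 para obtener a = -4.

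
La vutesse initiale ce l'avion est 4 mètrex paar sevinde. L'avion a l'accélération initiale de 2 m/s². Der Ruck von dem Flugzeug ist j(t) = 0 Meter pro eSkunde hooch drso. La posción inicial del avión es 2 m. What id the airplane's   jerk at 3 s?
Using j(t) = 0 and substituting t = 3, we find j = 0.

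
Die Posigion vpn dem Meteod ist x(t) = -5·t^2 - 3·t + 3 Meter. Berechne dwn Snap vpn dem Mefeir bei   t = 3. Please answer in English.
To solve this, we need to take 4 derivatives of our position equation x(t) = -5·t^2 - 3·t + 3. Taking d/dt of x(t), we find v(t) = -10·t - 3. Taking d/dt of v(t), we find a(t) = -10. Taking d/dt of a(t), we find j(t) = 0. The derivative of jerk gives snap: s(t) = 0. Using s(t) = 0 and substituting t = 3, we find s = 0.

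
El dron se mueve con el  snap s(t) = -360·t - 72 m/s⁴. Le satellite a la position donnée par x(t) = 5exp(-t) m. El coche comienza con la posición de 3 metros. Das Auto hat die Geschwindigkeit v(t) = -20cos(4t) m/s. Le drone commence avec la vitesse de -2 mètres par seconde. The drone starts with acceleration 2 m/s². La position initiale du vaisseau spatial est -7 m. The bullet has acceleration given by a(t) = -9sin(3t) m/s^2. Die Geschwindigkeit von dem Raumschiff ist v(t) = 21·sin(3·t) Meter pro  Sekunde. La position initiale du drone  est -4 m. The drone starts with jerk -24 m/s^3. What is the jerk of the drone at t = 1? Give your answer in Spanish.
Necesitamos integrar nuestra ecuación del snap s(t) = -360·t - 72 1 vez. La antiderivada del snap, con j(0) = -24, da la sacudida: j(t) = -180·t^2 - 72·t - 24. Tenemos la sacudida j(t) = -180·t^2 - 72·t - 24. Sustituyendo t = 1: j(1) = -276.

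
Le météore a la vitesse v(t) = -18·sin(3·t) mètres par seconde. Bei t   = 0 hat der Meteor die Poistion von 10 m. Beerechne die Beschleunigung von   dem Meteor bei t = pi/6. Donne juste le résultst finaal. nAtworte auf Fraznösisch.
À t = pi/6, a = 0.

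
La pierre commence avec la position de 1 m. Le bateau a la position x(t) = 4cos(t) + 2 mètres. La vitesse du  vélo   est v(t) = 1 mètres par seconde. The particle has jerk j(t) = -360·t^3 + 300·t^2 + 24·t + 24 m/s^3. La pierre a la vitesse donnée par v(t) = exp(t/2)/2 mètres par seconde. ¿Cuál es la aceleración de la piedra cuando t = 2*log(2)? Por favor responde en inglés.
To solve this, we need to take 1 derivative of our velocity equation v(t) = exp(t/2)/2. The derivative of velocity gives acceleration: a(t) = exp(t/2)/4. Using a(t) = exp(t/2)/4 and substituting t = 2*log(2), we find a = 1/2.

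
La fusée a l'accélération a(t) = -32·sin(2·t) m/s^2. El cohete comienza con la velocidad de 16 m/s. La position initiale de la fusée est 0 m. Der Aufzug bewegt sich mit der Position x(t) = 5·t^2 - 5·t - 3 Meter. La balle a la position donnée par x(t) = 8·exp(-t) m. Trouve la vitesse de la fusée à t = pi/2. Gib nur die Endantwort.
La vitesse à t = pi/2 est v = -16.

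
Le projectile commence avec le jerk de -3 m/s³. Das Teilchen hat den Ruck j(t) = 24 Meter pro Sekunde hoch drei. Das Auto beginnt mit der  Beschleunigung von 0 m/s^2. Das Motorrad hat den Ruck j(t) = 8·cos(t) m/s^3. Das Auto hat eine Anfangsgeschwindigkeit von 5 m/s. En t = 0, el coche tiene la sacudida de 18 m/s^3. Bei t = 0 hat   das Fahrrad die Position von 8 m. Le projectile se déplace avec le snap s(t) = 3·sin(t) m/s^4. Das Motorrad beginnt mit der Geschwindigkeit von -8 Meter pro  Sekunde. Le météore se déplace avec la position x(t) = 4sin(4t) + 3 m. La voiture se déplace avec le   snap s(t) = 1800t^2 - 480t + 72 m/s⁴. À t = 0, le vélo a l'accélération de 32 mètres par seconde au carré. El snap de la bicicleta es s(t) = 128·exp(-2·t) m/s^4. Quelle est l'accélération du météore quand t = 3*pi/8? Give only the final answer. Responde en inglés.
At t = 3*pi/8, a = 64.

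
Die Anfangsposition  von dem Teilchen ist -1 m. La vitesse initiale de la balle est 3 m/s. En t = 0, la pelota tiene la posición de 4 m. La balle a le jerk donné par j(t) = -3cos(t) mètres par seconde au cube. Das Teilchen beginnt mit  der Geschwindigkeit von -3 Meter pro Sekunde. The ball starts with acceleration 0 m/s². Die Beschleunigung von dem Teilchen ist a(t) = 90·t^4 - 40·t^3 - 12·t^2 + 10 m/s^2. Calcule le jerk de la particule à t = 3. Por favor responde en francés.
Pour résoudre ceci, nous devons prendre 1 dérivée de notre équation de l'accélération a(t) = 90·t^4 - 40·t^3 - 12·t^2 + 10. En dérivant l'accélération, nous obtenons le jerk: j(t) = 360·t^3 - 120·t^2 - 24·t. Nous avons le jerk j(t) = 360·t^3 - 120·t^2 - 24·t. En substituant t = 3: j(3) = 8568.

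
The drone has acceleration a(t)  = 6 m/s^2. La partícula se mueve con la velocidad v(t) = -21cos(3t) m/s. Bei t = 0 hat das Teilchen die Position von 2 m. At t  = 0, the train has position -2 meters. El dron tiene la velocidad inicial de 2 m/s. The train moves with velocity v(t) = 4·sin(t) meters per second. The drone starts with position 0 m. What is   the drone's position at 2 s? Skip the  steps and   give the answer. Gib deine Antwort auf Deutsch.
x(2) = 16.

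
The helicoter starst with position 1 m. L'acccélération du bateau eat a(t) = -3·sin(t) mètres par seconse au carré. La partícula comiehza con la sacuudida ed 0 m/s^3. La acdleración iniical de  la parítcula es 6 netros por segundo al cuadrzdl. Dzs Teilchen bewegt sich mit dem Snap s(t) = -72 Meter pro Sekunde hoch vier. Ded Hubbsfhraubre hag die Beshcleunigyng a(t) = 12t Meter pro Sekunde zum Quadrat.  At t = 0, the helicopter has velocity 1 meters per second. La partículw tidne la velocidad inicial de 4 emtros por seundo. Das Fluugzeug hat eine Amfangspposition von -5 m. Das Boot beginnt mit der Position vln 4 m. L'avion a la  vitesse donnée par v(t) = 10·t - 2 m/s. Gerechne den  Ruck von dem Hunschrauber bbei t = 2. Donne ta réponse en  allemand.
Um dies zu lösen, müssen wir 1 Ableitung unserer Gleichung für die Beschleunigung a(t) = 12·t nehmen. Mit d/dt von a(t) finden wir j(t) = 12. Wir haben den Ruck j(t) = 12. Durch Einsetzen von t = 2: j(2) = 12.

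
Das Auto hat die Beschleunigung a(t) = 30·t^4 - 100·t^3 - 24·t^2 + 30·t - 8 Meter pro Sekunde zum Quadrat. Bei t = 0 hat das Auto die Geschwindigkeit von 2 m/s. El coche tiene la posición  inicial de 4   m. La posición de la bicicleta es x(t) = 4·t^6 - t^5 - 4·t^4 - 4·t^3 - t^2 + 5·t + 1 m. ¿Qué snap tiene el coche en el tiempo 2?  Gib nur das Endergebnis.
s(2) = 192.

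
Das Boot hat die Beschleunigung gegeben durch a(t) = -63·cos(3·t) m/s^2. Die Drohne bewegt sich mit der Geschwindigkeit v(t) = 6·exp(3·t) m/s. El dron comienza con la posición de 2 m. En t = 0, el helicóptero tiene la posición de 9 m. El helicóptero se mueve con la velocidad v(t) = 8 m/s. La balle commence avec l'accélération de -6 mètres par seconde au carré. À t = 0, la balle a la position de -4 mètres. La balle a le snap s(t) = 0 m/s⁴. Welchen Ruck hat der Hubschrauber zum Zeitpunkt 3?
Wir müssen unsere Gleichung für die Geschwindigkeit v(t) = 8 2-mal ableiten. Die Ableitung von der Geschwindigkeit ergibt die Beschleunigung: a(t) = 0. Durch Ableiten von der Beschleunigung erhalten wir den Ruck: j(t) = 0. Aus der Gleichung für den Ruck j(t) = 0, setzen wir t = 3 ein und erhalten j = 0.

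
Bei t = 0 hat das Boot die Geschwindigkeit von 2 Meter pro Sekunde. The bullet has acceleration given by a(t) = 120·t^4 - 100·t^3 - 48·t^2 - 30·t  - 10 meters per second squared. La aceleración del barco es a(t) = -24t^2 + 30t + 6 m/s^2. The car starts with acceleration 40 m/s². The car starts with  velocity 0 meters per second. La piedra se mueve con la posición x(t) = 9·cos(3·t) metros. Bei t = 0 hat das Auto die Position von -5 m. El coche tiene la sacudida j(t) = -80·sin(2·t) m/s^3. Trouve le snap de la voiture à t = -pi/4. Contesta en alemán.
Um dies zu lösen, müssen wir 1 Ableitung unserer Gleichung für den Ruck j(t) = -80·sin(2·t) nehmen. Durch Ableiten von dem Ruck erhalten wir den Snap: s(t) = -160·cos(2·t). Wir haben den Snap s(t) = -160·cos(2·t). Durch Einsetzen von t = -pi/4: s(-pi/4) = 0.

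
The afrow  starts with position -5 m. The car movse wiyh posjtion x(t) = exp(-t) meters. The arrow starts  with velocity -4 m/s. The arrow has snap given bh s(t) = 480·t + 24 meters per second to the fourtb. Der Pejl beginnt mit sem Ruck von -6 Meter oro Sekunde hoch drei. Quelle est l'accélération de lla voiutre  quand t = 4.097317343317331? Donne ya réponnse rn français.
Pour résoudre ceci, nous devons prendre 2 dérivées de notre équation de la position x(t) = exp(-t). La dérivée de la position donne la vitesse: v(t) = -exp(-t). La dérivée de la vitesse donne l'accélération: a(t) = exp(-t). Nous avons l'accélération a(t) = exp(-t). En substituant t = 4.097317343317331: a(4.097317343317331) = 0.0166171938873853.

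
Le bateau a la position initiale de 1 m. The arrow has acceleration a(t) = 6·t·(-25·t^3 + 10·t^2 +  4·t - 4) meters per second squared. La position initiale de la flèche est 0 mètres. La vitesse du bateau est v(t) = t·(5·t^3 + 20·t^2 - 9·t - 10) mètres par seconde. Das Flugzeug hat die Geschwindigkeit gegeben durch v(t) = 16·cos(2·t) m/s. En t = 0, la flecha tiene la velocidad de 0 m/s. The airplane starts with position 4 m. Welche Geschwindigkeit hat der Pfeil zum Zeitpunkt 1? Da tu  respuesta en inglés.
To solve this, we need to take 1 integral of our acceleration equation a(t) = 6·t·(-25·t^3 + 10·t^2 + 4·t - 4). Finding the antiderivative of a(t) and using v(0) = 0: v(t) = t^2·(-30·t^3 + 15·t^2 + 8·t - 12). Using v(t) = t^2·(-30·t^3 + 15·t^2 + 8·t - 12) and substituting t = 1, we find v = -19.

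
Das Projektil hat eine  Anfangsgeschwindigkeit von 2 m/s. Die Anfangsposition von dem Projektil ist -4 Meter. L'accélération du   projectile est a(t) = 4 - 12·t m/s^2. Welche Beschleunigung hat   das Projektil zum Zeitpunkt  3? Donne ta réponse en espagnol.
Tenemos la aceleración a(t) = 4 - 12·t. Sustituyendo t = 3: a(3) = -32.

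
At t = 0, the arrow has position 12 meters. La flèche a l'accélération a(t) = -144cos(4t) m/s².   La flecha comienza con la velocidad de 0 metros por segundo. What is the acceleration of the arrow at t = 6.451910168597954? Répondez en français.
En utilisant a(t) = -144·cos(4·t) et en substituant t = 6.451910168597954, nous trouvons a = -112.430848797251.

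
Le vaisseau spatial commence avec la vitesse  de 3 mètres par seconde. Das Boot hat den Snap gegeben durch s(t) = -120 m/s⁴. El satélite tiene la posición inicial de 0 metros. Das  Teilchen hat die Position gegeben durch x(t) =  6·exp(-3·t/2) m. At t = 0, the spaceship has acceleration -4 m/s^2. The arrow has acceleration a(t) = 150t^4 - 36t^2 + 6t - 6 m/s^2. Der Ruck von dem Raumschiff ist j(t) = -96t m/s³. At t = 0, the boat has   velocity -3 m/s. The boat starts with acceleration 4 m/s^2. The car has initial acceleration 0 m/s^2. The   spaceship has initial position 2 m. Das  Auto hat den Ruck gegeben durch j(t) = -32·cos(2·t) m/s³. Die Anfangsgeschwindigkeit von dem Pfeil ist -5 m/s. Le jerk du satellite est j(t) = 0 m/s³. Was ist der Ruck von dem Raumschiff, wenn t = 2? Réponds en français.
Nous avons le jerk j(t) = -96·t. En substituant t = 2: j(2) = -192.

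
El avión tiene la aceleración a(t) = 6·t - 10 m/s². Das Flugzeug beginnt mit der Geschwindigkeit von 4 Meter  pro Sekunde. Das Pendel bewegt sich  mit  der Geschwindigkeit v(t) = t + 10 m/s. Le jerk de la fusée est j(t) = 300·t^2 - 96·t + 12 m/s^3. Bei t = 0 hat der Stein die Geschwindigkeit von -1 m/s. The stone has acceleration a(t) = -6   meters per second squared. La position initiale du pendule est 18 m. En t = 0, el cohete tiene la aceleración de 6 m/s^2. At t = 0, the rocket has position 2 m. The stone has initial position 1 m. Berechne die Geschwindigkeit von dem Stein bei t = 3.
Wir müssen das Integral unserer Gleichung für die Beschleunigung a(t) = -6 1-mal finden. Durch Integration von der Beschleunigung und Verwendung der Anfangsbedingung v(0) = -1, erhalten wir v(t) = -6·t - 1. Mit v(t) = -6·t - 1 und Einsetzen von t = 3, finden wir v = -19.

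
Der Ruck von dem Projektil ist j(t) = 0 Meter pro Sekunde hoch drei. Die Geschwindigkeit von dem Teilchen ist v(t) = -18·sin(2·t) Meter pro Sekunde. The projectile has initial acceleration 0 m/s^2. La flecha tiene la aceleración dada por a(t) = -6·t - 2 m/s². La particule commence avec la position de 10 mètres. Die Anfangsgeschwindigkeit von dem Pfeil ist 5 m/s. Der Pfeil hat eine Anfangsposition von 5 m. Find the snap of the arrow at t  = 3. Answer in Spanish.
Para resolver esto, necesitamos tomar 2 derivadas de nuestra ecuación de la aceleración a(t) = -6·t - 2. Tomando d/dt de a(t), encontramos j(t) = -6. Derivando la sacudida, obtenemos el snap: s(t) = 0. De la ecuación del snap s(t) = 0, sustituimos t = 3 para obtener s = 0.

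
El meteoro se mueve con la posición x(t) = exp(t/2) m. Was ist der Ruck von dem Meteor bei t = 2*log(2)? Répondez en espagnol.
Partiendo de la posición x(t) = exp(t/2), tomamos 3 derivadas. Tomando d/dt de x(t), encontramos v(t) = exp(t/2)/2. Tomando d/dt de v(t), encontramos a(t) = exp(t/2)/4. La derivada de la aceleración da la sacudida: j(t) = exp(t/2)/8. Usando j(t) = exp(t/2)/8 y sustituyendo t = 2*log(2), encontramos j = 1/4.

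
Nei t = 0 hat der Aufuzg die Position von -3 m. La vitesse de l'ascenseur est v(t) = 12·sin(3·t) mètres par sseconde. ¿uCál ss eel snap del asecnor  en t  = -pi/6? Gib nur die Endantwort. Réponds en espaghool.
El snap en t = -pi/6 es s = 0.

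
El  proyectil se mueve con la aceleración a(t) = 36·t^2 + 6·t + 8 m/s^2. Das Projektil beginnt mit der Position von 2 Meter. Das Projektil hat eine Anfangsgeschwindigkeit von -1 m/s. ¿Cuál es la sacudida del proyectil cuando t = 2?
Para resolver esto, necesitamos tomar 1 derivada de nuestra ecuación de la aceleración a(t) = 36·t^2 + 6·t + 8. La derivada de la aceleración da la sacudida: j(t) = 72·t + 6. Usando j(t) = 72·t + 6 y sustituyendo t = 2, encontramos j = 150.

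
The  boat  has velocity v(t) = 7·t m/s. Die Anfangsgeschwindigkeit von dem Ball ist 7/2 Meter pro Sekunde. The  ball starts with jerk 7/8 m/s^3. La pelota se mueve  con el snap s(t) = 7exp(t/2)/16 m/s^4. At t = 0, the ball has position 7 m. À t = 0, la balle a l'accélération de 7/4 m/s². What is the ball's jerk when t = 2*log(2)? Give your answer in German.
Ausgehend von dem Snap s(t) = 7·exp(t/2)/16, nehmen wir 1 Integral. Die Stammfunktion von dem Snap ist der Ruck. Mit j(0) = 7/8 erhalten wir j(t) = 7·exp(t/2)/8. Wir haben den Ruck j(t) = 7·exp(t/2)/8. Durch Einsetzen von t = 2*log(2): j(2*log(2)) = 7/4.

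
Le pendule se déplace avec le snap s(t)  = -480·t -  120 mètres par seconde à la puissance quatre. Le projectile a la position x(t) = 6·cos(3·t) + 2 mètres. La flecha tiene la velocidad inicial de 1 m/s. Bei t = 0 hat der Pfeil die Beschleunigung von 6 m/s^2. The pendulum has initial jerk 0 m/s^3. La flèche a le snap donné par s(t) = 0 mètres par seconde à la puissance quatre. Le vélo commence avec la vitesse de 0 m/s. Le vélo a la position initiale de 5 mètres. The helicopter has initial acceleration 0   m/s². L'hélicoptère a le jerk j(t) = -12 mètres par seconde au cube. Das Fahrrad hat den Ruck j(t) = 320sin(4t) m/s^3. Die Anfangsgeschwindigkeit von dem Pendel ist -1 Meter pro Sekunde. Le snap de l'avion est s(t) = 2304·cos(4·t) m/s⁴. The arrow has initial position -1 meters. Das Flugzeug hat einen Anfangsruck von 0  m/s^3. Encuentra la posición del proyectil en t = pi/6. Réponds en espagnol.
Tenemos la posición x(t) = 6·cos(3·t) + 2. Sustituyendo t = pi/6: x(pi/6) = 2.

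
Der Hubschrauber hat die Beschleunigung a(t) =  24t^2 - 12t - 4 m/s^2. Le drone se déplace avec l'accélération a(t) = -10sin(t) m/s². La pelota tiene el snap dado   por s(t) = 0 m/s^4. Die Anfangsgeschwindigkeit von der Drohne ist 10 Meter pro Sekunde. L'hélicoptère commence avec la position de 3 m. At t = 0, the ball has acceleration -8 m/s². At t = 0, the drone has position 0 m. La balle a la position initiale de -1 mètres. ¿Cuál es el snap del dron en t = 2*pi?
Debemos derivar nuestra ecuación de la aceleración a(t) = -10·sin(t) 2 veces. La derivada de la aceleración da la sacudida: j(t) = -10·cos(t). Derivando la sacudida, obtenemos el snap: s(t) = 10·sin(t). De la ecuación del snap s(t) = 10·sin(t), sustituimos t = 2*pi para obtener s = 0.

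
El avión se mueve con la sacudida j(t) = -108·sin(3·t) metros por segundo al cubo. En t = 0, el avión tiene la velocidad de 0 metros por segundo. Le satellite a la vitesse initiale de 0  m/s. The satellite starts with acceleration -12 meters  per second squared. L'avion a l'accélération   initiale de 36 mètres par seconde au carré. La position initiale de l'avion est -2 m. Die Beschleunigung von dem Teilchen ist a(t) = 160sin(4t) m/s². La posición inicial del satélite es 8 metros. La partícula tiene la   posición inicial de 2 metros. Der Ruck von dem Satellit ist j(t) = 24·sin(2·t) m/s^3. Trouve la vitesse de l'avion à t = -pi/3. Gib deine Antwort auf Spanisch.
Debemos encontrar la antiderivada de nuestra ecuación de la sacudida j(t) = -108·sin(3·t) 2 veces. Tomando ∫j(t)dt y aplicando a(0) = 36, encontramos a(t) = 36·cos(3·t). La integral de la aceleración, con v(0) = 0, da la velocidad: v(t) = 12·sin(3·t). De la ecuación de la velocidad v(t) = 12·sin(3·t), sustituimos t = -pi/3 para obtener v = 0.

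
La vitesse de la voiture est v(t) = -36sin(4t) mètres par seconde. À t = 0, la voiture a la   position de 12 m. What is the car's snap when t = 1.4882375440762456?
Starting from velocity v(t) = -36·sin(4·t), we take 3 derivatives. The derivative of velocity gives acceleration: a(t) = -144·cos(4·t). Differentiating acceleration, we get jerk: j(t) = 576·sin(4·t). The derivative of jerk gives snap: s(t) = 2304·cos(4·t). From the given snap equation s(t) = 2304·cos(4·t), we substitute t = 1.4882375440762456 to get s = 2179.50595166987.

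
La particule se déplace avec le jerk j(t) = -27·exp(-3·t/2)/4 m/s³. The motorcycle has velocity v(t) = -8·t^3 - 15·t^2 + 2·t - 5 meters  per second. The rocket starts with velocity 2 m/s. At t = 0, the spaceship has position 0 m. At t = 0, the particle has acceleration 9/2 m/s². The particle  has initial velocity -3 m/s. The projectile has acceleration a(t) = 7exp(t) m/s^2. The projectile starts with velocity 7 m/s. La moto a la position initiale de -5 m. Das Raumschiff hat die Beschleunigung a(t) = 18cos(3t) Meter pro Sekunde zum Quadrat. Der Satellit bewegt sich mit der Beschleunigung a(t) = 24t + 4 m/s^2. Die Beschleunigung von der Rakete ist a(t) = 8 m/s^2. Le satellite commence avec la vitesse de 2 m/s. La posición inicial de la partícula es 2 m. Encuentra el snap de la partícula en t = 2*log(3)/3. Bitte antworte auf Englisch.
Starting from jerk j(t) = -27·exp(-3·t/2)/4, we take 1 derivative. Differentiating jerk, we get snap: s(t) = 81·exp(-3·t/2)/8. We have snap s(t) = 81·exp(-3·t/2)/8. Substituting t = 2*log(3)/3: s(2*log(3)/3) = 27/8.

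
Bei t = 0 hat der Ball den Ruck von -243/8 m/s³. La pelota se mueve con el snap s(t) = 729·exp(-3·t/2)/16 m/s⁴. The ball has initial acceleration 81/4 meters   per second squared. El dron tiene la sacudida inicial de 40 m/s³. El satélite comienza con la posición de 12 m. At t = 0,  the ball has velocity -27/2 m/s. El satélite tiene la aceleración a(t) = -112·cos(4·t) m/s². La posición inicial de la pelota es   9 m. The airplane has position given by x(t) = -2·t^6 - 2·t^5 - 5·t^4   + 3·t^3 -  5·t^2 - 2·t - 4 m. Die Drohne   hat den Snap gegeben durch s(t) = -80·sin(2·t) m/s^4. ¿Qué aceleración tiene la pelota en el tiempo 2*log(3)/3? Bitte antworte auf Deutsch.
Ausgehend von dem Snap s(t) = 729·exp(-3·t/2)/16, nehmen wir 2 Integrale. Das Integral von dem Snap, mit j(0) = -243/8, ergibt den Ruck: j(t) = -243·exp(-3·t/2)/8. Mit ∫j(t)dt und Anwendung von a(0) = 81/4, finden wir a(t) = 81·exp(-3·t/2)/4. Wir haben die Beschleunigung a(t) = 81·exp(-3·t/2)/4. Durch Einsetzen von t = 2*log(3)/3: a(2*log(3)/3) = 27/4.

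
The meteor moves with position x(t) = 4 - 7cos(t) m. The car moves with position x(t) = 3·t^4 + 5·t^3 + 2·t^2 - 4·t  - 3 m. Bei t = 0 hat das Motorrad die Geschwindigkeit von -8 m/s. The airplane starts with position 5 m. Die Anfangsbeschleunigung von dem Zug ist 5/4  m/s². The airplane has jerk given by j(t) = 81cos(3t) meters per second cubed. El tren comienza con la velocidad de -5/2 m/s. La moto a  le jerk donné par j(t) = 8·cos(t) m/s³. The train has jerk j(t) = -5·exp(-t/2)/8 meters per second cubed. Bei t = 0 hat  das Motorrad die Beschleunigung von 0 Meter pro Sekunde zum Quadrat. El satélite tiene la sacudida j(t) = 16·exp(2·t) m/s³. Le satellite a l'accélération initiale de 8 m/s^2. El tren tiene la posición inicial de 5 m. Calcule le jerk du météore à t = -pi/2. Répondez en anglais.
Starting from position x(t) = 4 - 7·cos(t), we take 3 derivatives. Taking d/dt of x(t), we find v(t) = 7·sin(t). Differentiating velocity, we get acceleration: a(t) = 7·cos(t). Differentiating acceleration, we get jerk: j(t) = -7·sin(t). From the given jerk equation j(t) = -7·sin(t), we substitute t = -pi/2 to get j = 7.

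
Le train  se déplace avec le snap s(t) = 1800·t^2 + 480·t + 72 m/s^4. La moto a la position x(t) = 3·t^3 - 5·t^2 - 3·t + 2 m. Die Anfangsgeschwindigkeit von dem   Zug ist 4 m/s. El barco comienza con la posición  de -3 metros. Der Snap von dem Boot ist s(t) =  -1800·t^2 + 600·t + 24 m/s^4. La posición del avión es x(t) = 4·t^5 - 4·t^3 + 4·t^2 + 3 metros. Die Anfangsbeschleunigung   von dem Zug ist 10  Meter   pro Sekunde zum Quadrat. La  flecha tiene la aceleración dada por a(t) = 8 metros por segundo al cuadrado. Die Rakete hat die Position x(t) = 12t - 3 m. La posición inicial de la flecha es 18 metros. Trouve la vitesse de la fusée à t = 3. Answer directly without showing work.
v(3) = 12.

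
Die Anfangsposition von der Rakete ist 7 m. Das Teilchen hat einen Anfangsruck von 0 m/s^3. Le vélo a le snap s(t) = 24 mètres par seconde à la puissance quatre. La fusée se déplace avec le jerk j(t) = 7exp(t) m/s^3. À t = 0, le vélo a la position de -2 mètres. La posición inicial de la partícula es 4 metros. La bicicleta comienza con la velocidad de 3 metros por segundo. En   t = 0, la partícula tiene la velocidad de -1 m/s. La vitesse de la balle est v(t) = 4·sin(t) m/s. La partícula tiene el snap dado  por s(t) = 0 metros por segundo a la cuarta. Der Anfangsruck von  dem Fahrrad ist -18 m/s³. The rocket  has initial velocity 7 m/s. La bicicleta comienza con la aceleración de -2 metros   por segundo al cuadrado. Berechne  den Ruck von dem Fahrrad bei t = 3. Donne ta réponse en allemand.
Wir müssen das Integral unserer Gleichung für den Snap s(t) = 24 1-mal finden. Das Integral von dem Snap, mit j(0) = -18, ergibt den Ruck: j(t) = 24·t - 18. Mit j(t) = 24·t - 18 und Einsetzen von t = 3, finden wir j = 54.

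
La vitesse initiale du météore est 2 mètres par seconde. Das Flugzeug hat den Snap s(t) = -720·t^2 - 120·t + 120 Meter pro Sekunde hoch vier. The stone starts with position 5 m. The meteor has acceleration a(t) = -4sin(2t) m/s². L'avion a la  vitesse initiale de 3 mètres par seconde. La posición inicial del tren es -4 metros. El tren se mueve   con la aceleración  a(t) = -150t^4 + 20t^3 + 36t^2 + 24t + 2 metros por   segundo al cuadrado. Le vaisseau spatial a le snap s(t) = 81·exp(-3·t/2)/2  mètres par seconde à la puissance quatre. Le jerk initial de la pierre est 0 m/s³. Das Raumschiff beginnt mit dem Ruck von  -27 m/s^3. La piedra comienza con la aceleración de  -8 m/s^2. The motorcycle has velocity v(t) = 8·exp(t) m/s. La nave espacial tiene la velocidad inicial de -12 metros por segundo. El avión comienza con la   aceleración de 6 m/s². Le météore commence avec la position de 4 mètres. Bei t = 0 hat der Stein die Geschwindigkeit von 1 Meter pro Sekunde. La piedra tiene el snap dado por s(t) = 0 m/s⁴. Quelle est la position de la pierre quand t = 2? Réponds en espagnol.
Para resolver esto, necesitamos tomar 4 antiderivadas de nuestra ecuación del snap s(t) = 0. La integral del snap es la sacudida. Usando j(0) = 0, obtenemos j(t) = 0. Tomando ∫j(t)dt y aplicando a(0) = -8, encontramos a(t) = -8. Tomando ∫a(t)dt y aplicando v(0) = 1, encontramos v(t) = 1 - 8·t. Integrando la velocidad y usando la condición inicial x(0) = 5, obtenemos x(t) = -4·t^2 + t + 5. Usando x(t) = -4·t^2 + t + 5 y sustituyendo t = 2, encontramos x = -9.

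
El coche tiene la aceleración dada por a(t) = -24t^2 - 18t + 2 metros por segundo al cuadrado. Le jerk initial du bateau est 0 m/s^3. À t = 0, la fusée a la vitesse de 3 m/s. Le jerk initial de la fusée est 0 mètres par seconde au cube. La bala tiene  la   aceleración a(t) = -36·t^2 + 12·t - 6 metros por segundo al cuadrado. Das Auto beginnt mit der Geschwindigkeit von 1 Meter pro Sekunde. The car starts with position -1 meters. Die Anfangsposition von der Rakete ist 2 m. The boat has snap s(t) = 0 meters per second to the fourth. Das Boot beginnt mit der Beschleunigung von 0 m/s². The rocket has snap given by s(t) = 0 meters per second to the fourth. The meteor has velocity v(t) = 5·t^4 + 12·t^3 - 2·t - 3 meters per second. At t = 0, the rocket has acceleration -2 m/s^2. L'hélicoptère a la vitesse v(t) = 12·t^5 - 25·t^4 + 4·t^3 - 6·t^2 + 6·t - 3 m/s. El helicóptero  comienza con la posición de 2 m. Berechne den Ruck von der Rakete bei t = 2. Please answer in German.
Ausgehend von dem Snap s(t) = 0, nehmen wir 1 Integral. Die Stammfunktion von dem Snap ist der Ruck. Mit j(0) = 0 erhalten wir j(t) = 0. Wir haben den Ruck j(t) = 0. Durch Einsetzen von t = 2: j(2) = 0.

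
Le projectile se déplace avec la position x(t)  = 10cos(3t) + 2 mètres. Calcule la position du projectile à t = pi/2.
En utilisant x(t) = 10·cos(3·t) + 2 et en substituant t = pi/2, nous trouvons x = 2.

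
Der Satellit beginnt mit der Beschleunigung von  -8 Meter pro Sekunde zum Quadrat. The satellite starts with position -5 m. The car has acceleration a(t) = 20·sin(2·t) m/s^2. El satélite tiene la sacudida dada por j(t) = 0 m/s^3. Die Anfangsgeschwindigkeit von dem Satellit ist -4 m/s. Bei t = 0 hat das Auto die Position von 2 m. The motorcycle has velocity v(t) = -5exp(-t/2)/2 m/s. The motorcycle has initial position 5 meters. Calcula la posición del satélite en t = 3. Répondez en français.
En partant du jerk j(t) = 0, nous prenons 3 intégrales. La primitive du jerk, avec a(0) = -8, donne l'accélération: a(t) = -8. La primitive de l'accélération est la vitesse. En utilisant v(0) = -4, nous obtenons v(t) = -8·t - 4. La primitive de la vitesse, avec x(0) = -5, donne la position: x(t) = -4·t^2 - 4·t - 5. En utilisant x(t) = -4·t^2 - 4·t - 5 et en substituant t = 3, nous trouvons x = -53.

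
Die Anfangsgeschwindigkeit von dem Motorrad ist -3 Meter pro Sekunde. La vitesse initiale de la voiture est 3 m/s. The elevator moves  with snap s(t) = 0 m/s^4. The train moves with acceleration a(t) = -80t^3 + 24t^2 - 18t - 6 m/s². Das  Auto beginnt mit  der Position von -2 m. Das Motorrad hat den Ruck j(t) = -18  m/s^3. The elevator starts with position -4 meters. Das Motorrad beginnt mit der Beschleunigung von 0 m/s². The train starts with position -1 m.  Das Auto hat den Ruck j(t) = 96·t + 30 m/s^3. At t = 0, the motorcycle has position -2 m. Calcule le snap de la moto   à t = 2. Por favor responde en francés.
En partant du jerk j(t) = -18, nous prenons 1 dérivée. En prenant d/dt de j(t), nous trouvons s(t) = 0. En utilisant s(t) = 0 et en substituant t = 2, nous trouvons s = 0.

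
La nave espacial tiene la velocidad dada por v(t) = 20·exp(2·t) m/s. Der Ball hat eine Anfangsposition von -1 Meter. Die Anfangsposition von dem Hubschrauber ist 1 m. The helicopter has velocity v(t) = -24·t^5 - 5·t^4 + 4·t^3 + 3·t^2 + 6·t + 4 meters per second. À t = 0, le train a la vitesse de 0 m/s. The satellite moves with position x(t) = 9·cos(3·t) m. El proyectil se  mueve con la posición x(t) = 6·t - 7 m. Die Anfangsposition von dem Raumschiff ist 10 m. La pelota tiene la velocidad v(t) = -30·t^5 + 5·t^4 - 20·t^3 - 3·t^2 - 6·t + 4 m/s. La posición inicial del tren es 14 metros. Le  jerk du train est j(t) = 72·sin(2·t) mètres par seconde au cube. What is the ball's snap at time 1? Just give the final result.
The snap at t = 1 is s = -1800.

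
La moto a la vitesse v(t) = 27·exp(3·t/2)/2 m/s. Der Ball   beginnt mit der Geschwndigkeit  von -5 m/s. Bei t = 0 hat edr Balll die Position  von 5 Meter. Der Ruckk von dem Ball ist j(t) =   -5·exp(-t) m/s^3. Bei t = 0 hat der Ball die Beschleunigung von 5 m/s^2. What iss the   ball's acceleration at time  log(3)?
Starting from jerk j(t) = -5·exp(-t), we take 1 integral. Finding the integral of j(t) and using a(0) = 5: a(t) = 5·exp(-t). Using a(t) = 5·exp(-t) and substituting t = log(3), we find a = 5/3.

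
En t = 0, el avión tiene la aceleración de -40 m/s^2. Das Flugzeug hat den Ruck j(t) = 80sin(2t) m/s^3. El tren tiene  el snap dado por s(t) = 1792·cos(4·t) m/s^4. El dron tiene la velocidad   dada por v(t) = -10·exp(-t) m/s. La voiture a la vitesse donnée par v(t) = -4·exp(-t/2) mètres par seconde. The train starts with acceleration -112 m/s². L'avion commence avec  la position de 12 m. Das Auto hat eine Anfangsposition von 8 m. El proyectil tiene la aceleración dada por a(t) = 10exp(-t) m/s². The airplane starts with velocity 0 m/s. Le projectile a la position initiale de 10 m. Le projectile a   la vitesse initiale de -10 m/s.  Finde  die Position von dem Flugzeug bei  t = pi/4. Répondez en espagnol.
Partiendo de la sacudida j(t) = 80·sin(2·t), tomamos 3 antiderivadas. Tomando ∫j(t)dt y aplicando a(0) = -40, encontramos a(t) = -40·cos(2·t). Tomando ∫a(t)dt y aplicando v(0) = 0, encontramos v(t) = -20·sin(2·t). Tomando ∫v(t)dt y aplicando x(0) = 12, encontramos x(t) = 10·cos(2·t) + 2. Usando x(t) = 10·cos(2·t) + 2 y sustituyendo t = pi/4, encontramos x = 2.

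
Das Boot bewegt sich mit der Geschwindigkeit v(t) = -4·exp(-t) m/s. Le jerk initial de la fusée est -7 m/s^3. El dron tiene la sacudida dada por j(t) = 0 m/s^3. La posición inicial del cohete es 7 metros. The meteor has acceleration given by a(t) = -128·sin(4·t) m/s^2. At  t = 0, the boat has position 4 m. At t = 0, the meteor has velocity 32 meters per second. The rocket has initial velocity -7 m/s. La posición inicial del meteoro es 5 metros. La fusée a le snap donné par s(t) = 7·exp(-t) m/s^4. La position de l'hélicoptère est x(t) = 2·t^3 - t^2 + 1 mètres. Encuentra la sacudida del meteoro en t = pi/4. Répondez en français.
Nous devons dériver notre équation de l'accélération a(t) = -128·sin(4·t) 1 fois. En prenant d/dt de a(t), nous trouvons j(t) = -512·cos(4·t). En utilisant j(t) = -512·cos(4·t) et en substituant t = pi/4, nous trouvons j = 512.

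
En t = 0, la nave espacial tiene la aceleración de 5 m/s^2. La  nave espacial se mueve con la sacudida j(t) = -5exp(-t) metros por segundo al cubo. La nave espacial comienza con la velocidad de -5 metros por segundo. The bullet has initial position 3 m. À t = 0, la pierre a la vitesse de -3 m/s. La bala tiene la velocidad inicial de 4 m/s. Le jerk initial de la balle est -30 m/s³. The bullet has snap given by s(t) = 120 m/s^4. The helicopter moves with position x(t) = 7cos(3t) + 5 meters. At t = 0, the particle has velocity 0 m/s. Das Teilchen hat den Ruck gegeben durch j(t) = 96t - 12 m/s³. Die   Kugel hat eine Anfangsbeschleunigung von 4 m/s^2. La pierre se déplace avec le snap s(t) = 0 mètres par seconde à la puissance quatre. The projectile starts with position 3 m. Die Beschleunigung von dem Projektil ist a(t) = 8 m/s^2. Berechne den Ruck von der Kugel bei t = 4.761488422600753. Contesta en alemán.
Ausgehend von dem Snap s(t) = 120, nehmen wir 1 Stammfunktion. Das Integral von dem Snap, mit j(0) = -30, ergibt den Ruck: j(t) = 120·t - 30. Mit j(t) = 120·t - 30 und Einsetzen von t = 4.761488422600753, finden wir j = 541.378610712090.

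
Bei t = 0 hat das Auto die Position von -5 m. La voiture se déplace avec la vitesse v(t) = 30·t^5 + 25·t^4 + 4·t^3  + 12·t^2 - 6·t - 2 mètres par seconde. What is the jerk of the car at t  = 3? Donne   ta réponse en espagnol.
Para resolver esto, necesitamos tomar 2 derivadas de nuestra ecuación de la velocidad v(t) = 30·t^5 + 25·t^4 + 4·t^3 + 12·t^2 - 6·t - 2. Derivando la velocidad, obtenemos la aceleración: a(t) = 150·t^4 + 100·t^3 + 12·t^2 + 24·t - 6. Tomando d/dt de a(t), encontramos j(t) = 600·t^3 + 300·t^2 + 24·t + 24. De la ecuación de la sacudida j(t) = 600·t^3 + 300·t^2 + 24·t + 24, sustituimos t = 3 para obtener j = 18996.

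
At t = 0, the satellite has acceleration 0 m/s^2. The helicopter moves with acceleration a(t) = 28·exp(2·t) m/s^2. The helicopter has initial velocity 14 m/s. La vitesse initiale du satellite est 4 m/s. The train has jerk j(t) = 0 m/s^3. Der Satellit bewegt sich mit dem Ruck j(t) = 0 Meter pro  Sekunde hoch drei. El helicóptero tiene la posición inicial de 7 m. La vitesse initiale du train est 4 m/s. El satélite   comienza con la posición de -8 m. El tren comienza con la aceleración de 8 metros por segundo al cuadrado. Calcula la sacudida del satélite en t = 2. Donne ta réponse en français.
Nous avons le jerk j(t) = 0. En substituant t = 2: j(2) = 0.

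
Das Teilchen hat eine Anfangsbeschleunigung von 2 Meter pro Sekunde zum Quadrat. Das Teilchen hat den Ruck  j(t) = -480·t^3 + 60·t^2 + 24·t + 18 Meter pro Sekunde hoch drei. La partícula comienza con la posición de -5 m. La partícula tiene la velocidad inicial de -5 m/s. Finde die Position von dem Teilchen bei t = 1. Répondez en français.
Nous devons intégrer notre équation du jerk j(t) = -480·t^3 + 60·t^2 + 24·t + 18 3 fois. En intégrant le jerk et en utilisant la condition initiale a(0) = 2, nous obtenons a(t) = -120·t^4 + 20·t^3 + 12·t^2 + 18·t + 2. La primitive de l'accélération, avec v(0) = -5, donne la vitesse: v(t) = -24·t^5 + 5·t^4 + 4·t^3 + 9·t^2 + 2·t - 5. En prenant ∫v(t)dt et en appliquant x(0) = -5, nous trouvons x(t) = -4·t^6 + t^5 + t^4 + 3·t^3 + t^2 - 5·t - 5. En utilisant x(t) = -4·t^6 + t^5 + t^4 + 3·t^3 + t^2 - 5·t - 5 et en substituant t = 1, nous trouvons x = -8.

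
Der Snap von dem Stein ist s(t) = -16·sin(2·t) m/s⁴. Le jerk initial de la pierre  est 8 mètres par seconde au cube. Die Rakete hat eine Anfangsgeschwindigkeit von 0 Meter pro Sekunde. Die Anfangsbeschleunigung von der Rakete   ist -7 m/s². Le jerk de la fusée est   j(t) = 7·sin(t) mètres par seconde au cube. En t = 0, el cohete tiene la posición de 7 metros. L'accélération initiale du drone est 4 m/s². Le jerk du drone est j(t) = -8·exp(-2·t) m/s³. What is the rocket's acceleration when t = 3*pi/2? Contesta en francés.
Pour résoudre ceci, nous devons prendre 1 intégrale de notre équation du jerk j(t) = 7·sin(t). La primitive du jerk, avec a(0) = -7, donne l'accélération: a(t) = -7·cos(t). De l'équation de l'accélération a(t) = -7·cos(t), nous substituons t = 3*pi/2 pour obtenir a = 0.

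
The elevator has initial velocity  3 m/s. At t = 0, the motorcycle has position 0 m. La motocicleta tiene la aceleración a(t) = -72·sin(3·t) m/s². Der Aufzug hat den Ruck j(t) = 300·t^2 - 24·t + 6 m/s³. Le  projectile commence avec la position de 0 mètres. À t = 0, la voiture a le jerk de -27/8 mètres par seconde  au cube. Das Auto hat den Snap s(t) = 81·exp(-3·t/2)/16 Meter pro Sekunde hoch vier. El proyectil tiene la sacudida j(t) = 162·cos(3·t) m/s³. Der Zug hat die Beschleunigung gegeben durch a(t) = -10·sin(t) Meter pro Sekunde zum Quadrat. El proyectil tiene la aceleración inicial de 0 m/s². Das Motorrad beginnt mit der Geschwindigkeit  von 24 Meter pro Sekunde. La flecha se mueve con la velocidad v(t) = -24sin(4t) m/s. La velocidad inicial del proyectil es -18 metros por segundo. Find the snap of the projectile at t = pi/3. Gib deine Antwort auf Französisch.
Nous devons dériver notre équation du jerk j(t) = 162·cos(3·t) 1 fois. En dérivant le jerk, nous obtenons le snap: s(t) = -486·sin(3·t). De l'équation du snap s(t) = -486·sin(3·t), nous substituons t = pi/3 pour obtenir s = 0.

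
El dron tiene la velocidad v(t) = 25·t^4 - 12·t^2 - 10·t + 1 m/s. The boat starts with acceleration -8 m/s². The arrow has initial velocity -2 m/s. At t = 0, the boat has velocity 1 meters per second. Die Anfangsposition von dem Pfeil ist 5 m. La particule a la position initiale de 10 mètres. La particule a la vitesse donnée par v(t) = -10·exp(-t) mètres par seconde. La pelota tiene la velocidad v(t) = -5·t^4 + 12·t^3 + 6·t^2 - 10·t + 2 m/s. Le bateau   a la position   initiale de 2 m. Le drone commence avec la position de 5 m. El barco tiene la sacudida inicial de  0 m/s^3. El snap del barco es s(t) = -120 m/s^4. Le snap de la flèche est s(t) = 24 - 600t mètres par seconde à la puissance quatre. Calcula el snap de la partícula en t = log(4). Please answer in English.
We must differentiate our velocity equation v(t) = -10·exp(-t) 3 times. The derivative of velocity gives acceleration: a(t) = 10·exp(-t). Taking d/dt of a(t), we find j(t) = -10·exp(-t). Taking d/dt of j(t), we find s(t) = 10·exp(-t). Using s(t) = 10·exp(-t) and substituting t = log(4), we find s = 5/2.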